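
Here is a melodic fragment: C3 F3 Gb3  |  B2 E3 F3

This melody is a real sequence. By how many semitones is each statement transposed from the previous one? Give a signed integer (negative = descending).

-1

Taking 3-note groups, the heads are C3, B2: the pattern moves down a 2nd.
Counting half-steps from C3 to B2: -1.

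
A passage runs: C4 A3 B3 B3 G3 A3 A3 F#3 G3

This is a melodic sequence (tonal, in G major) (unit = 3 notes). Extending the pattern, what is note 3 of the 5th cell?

E3

The unit is 3 notes. Position-3 pitches of the 3 shown cells: B3, A3, G3.
Each moves down a 2nd. Continuing: F#3 → E3.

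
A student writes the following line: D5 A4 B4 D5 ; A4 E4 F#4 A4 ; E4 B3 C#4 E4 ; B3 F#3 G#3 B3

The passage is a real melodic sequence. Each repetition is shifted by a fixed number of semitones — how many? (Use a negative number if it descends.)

-5

With a 4-note motive the entries are D5, A4, E4, B3, each down a 4th from the previous.
D5 to A4 spans -5 semitones.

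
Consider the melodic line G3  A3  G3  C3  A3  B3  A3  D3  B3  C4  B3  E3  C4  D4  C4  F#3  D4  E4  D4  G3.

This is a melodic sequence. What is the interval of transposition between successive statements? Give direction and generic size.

Taking 4-note groups, the heads are G3, A3, B3, C4, D4: the pattern moves up a 2nd.
From G3 to A3: up a 2nd.

up a 2nd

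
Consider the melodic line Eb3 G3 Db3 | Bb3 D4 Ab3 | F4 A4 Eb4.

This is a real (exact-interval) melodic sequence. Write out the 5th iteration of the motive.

With a 3-note motive the entries are Eb3, Bb3, F4, each up a 5th from the previous.
Continuing the starts: C5 → G5.
Statement 5 starts on G5 and keeps the same exact contour: G5 B5 F5.

G5 B5 F5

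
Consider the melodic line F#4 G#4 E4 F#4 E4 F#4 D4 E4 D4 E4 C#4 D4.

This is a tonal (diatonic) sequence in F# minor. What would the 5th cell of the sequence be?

The 4-note cells begin on F#4, E4, D4 — each down a 2nd from the last.
Extending down a 2nd: C#4 → B3.
So cell 5 is B3 C#4 A3 B3.

B3 C#4 A3 B3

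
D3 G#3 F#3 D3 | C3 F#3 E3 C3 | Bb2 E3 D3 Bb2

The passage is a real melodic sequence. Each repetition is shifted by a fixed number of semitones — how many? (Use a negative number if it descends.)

-2

Unit = 4 notes; the statements start on D3, C3, Bb2, moving down a 2nd each time.
D3→C3 is 48 − 50 = -2 semitones.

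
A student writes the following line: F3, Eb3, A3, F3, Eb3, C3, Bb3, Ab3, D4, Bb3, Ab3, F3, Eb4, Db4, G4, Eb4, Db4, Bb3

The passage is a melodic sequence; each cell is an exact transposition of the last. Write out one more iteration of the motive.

Ab4 Gb4 C5 Ab4 Gb4 Eb4

The 6-note cells begin on F3, Bb3, Eb4 — each up a 4th from the last.
From Ab4 the exact shape gives Ab4 Gb4 C5 Ab4 Gb4 Eb4.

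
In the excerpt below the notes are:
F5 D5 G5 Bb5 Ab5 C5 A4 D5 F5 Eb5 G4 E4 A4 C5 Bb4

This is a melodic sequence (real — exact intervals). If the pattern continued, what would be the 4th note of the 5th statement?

With 5-note cells, note 4 of each statement runs Bb5, F5, C5.
Extending down a 4th: G4 → D4.

D4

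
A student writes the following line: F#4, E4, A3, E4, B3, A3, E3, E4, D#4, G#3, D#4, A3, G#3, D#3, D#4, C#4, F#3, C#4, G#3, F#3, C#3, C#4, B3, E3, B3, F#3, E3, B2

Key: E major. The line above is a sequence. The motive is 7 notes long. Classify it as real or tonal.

tonal

Every note is diatonic to E major.
Cell 1 has -2 semitones from note 1 to 2, but cell 2 has -1 — the interval quality changes while the contour stays the same, which is the hallmark of a tonal sequence.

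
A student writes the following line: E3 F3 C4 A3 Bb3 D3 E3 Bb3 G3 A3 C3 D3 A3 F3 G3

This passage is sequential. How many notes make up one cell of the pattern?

5

Try groups of 5 (3 cells in 15 notes):
E3 F3 C4 A3 Bb3 | D3 E3 Bb3 G3 A3 | C3 D3 A3 F3 G3
Each cell is the previous one down a 2nd — so the unit is 5 notes.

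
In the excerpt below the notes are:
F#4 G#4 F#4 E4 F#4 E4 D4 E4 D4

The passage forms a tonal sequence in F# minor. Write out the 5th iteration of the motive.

B3 C#4 B3

Unit = 3 notes; the statements start on F#4, E4, D4, moving down a 2nd each time.
Extending down a 2nd: C#4 → B3.
Statement 5 starts on B3 and keeps the same diatonic contour: B3 C#4 B3.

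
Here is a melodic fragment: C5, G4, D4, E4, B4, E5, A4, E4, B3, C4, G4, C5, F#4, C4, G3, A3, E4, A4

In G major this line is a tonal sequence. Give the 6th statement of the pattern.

Taking 6-note groups, the heads are C5, A4, F#4: the pattern moves down a 3rd.
Continuing the starts: D4 → B3 → G3.
From G3 the diatonic shape gives G3 D3 A2 B2 F#3 B3.

G3 D3 A2 B2 F#3 B3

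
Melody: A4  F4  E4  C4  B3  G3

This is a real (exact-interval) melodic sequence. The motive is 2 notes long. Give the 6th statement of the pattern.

G#2 E2

With a 2-note motive the entries are A4, E4, B3, each down a 4th from the previous.
Extending down a 4th: F#3 → C#3 → G#2.
So cell 6 is G#2 E2.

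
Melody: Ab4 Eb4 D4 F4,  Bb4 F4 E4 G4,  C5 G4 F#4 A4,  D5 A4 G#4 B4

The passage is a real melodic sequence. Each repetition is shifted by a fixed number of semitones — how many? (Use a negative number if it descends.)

With a 4-note motive the entries are Ab4, Bb4, C5, D5, each up a 2nd from the previous.
Ab4→Bb4 is 70 − 68 = 2 semitones.

2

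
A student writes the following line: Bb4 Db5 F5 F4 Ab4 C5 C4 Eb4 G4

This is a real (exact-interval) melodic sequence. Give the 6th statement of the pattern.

A2 C3 E3

Taking 3-note groups, the heads are Bb4, F4, C4: the pattern moves down a 4th.
Carrying on: G3 → D3 → A2.
So cell 6 is A2 C3 E3.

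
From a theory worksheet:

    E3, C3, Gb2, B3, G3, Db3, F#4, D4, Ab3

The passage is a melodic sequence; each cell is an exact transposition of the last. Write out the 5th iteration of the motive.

G#5 E5 Bb4

The 3-note cells begin on E3, B3, F#4 — each up a 5th from the last.
Extending up a 5th: C#5 → G#5.
So cell 5 is G#5 E5 Bb4.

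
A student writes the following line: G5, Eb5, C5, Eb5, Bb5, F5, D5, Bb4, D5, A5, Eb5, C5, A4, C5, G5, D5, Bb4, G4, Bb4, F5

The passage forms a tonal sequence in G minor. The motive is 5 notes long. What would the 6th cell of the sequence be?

Bb4 G4 Eb4 G4 D5

The 5-note cells begin on G5, F5, Eb5, D5 — each down a 2nd from the last.
Carrying on: C5 → Bb4.
From Bb4 the diatonic shape gives Bb4 G4 Eb4 G4 D5.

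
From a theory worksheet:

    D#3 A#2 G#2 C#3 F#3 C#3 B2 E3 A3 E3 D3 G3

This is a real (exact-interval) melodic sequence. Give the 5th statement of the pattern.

With a 4-note motive the entries are D#3, F#3, A3, each up a 3rd from the previous.
Extending up a 3rd: C4 → Eb4.
From Eb4 the exact shape gives Eb4 Bb3 Ab3 Db4.

Eb4 Bb3 Ab3 Db4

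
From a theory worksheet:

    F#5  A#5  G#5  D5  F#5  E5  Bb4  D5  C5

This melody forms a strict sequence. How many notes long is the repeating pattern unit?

3

There are 9 notes; a 3-note unit gives 3 cells:
F#5 A#5 G#5 | D5 F#5 E5 | Bb4 D5 C5
Each cell is the previous one down a 3rd — so the unit is 3 notes.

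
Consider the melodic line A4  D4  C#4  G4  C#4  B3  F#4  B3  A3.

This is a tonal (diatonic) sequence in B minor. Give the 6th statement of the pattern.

Taking 3-note groups, the heads are A4, G4, F#4: the pattern moves down a 2nd.
Extending down a 2nd: E4 → D4 → C#4.
Statement 6 starts on C#4 and keeps the same diatonic contour: C#4 F#3 E3.

C#4 F#3 E3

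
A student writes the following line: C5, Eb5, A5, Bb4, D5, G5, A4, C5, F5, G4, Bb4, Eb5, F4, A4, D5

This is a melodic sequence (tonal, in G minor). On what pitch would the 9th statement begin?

Bb3

Taking 3-note groups, the heads are C5, Bb4, A4, G4, F4: the pattern moves down a 2nd.
Extending the heads down a 2nd: Eb4 → D4 → C4 → Bb3.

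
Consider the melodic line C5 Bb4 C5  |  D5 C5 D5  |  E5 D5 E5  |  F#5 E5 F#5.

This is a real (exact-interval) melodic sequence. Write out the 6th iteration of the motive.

A#5 G#5 A#5

The 3-note cells begin on C5, D5, E5, F#5 — each up a 2nd from the last.
Continuing the starts: G#5 → A#5.
Statement 6 starts on A#5 and keeps the same exact contour: A#5 G#5 A#5.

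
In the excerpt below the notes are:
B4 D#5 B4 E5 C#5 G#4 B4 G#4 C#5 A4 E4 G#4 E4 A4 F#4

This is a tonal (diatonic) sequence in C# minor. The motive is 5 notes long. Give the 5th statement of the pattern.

The 5-note cells begin on B4, G#4, E4 — each down a 3rd from the last.
Extending down a 3rd: C#4 → A3.
So cell 5 is A3 C#4 A3 D#4 B3.

A3 C#4 A3 D#4 B3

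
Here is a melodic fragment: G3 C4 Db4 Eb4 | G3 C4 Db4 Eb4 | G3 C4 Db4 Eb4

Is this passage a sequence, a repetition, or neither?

Each 4-note cell is identical (G3 C4 Db4 Eb4), restated at the same pitch.

repetition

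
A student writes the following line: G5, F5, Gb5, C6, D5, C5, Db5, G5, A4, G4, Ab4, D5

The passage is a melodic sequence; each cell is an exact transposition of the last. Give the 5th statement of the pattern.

Unit = 4 notes; the statements start on G5, D5, A4, moving down a 4th each time.
Carrying on: E4 → B3.
From B3 the exact shape gives B3 A3 Bb3 E4.

B3 A3 Bb3 E4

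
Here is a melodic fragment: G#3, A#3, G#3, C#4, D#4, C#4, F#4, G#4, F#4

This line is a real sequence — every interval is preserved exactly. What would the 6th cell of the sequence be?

A5 B5 A5

Taking 3-note groups, the heads are G#3, C#4, F#4: the pattern moves up a 4th.
Carrying on: B4 → E5 → A5.
From A5 the exact shape gives A5 B5 A5.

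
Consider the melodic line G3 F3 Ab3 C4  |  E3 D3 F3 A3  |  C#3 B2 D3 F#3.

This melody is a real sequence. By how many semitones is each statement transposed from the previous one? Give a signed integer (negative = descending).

The 4-note cells begin on G3, E3, C#3 — each down a 3rd from the last.
G3→E3 is 52 − 55 = -3 semitones.

-3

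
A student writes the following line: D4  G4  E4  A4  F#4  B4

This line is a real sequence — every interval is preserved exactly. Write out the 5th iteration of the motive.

A#4 D#5

The 2-note cells begin on D4, E4, F#4 — each up a 2nd from the last.
Carrying on: G#4 → A#4.
Statement 5 starts on A#4 and keeps the same exact contour: A#4 D#5.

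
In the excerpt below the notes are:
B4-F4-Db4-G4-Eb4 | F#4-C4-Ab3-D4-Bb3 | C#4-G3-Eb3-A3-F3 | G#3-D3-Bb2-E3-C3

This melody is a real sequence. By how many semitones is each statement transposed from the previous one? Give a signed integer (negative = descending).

The 5-note cells begin on B4, F#4, C#4, G#3 — each down a 4th from the last.
B4→F#4 is 66 − 71 = -5 semitones.

-5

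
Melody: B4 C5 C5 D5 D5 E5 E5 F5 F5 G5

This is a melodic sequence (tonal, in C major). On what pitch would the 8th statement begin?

B5

The 2-note cells begin on B4, C5, D5, E5, F5 — each up a 2nd from the last.
Extending the heads up a 2nd: G5 → A5 → B5.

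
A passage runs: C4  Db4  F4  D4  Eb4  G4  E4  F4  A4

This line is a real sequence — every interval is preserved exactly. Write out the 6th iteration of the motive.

A#4 B4 D#5

Unit = 3 notes; the statements start on C4, D4, E4, moving up a 2nd each time.
Carrying on: F#4 → G#4 → A#4.
From A#4 the exact shape gives A#4 B4 D#5.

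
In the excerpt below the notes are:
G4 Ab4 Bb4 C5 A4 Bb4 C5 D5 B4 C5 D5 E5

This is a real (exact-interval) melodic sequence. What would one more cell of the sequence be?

The 4-note cells begin on G4, A4, B4 — each up a 2nd from the last.
Statement 4 starts on C#5 and keeps the same exact contour: C#5 D5 E5 F#5.

C#5 D5 E5 F#5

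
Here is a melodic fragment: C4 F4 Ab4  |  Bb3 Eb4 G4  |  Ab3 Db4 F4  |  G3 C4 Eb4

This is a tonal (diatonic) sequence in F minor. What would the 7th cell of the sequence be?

Db3 G3 Bb3

With a 3-note motive the entries are C4, Bb3, Ab3, G3, each down a 2nd from the previous.
Carrying on: F3 → Eb3 → Db3.
From Db3 the diatonic shape gives Db3 G3 Bb3.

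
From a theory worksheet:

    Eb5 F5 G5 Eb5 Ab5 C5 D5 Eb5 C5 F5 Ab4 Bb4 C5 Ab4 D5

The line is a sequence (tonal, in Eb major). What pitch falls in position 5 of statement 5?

With 5-note cells, note 5 of each statement runs Ab5, F5, D5.
Carrying that down a 3rd forward: Bb4 → G4.

G4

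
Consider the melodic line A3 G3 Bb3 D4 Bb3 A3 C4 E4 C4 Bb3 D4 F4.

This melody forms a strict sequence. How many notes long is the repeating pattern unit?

There are 12 notes; a 4-note unit gives 3 cells:
A3 G3 Bb3 D4 | Bb3 A3 C4 E4 | C4 Bb3 D4 F4
Every group is a transposition up a 2nd of the one before; no shorter unit works.

4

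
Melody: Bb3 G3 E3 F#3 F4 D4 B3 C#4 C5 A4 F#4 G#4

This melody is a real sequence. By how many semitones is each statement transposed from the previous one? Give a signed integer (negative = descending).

With a 4-note motive the entries are Bb3, F4, C5, each up a 5th from the previous.
Counting half-steps from Bb3 to F4: 7.

7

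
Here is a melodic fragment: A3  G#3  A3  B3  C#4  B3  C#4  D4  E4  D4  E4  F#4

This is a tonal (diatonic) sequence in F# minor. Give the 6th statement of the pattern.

D5 C#5 D5 E5

The 4-note cells begin on A3, C#4, E4 — each up a 3rd from the last.
Carrying on: G#4 → B4 → D5.
From D5 the diatonic shape gives D5 C#5 D5 E5.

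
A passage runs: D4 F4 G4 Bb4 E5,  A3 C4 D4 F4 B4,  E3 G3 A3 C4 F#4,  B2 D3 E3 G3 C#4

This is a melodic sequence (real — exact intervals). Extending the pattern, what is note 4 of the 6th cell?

The unit is 5 notes. Position-4 pitches of the 4 shown cells: Bb4, F4, C4, G3.
Carrying that down a 4th forward: D3 → A2.

A2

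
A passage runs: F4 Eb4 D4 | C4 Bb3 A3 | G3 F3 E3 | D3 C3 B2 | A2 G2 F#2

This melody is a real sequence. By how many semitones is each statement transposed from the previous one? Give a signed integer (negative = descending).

With a 3-note motive the entries are F4, C4, G3, D3, A2, each down a 4th from the previous.
Counting half-steps from F4 to C4: -5.

-5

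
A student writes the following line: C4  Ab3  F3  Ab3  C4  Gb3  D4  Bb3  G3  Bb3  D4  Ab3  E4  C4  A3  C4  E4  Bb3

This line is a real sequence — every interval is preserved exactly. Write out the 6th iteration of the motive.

A#4 F#4 D#4 F#4 A#4 E4

Unit = 6 notes; the statements start on C4, D4, E4, moving up a 2nd each time.
Continuing the starts: F#4 → G#4 → A#4.
From A#4 the exact shape gives A#4 F#4 D#4 F#4 A#4 E4.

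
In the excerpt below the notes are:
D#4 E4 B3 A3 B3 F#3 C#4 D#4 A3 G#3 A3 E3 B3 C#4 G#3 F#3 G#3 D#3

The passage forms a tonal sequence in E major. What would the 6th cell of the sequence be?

F#3 G#3 D#3 C#3 D#3 A2

Unit = 6 notes; the statements start on D#4, C#4, B3, moving down a 2nd each time.
Continuing the starts: A3 → G#3 → F#3.
Statement 6 starts on F#3 and keeps the same diatonic contour: F#3 G#3 D#3 C#3 D#3 A2.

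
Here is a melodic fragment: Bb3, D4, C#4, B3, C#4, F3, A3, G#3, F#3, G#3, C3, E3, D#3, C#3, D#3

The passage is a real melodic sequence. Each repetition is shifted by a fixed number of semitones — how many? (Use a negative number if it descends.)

The 5-note cells begin on Bb3, F3, C3 — each down a 4th from the last.
Bb3 to F3 spans -5 semitones.

-5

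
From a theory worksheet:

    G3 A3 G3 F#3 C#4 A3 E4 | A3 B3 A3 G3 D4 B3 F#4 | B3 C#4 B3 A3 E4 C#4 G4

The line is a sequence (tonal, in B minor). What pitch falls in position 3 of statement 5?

The unit is 7 notes. Position-3 pitches of the 3 shown cells: G3, A3, B3.
Extending up a 2nd: C#4 → D4.

D4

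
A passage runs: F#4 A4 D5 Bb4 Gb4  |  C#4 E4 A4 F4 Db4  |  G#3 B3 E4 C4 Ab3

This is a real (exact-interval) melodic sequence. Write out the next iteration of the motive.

Unit = 5 notes; the statements start on F#4, C#4, G#3, moving down a 4th each time.
From D#3 the exact shape gives D#3 F#3 B3 G3 Eb3.

D#3 F#3 B3 G3 Eb3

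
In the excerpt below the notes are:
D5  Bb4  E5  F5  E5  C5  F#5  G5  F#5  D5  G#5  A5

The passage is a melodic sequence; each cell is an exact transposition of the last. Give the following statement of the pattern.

G#5 E5 A#5 B5

Taking 4-note groups, the heads are D5, E5, F#5: the pattern moves up a 2nd.
From G#5 the exact shape gives G#5 E5 A#5 B5.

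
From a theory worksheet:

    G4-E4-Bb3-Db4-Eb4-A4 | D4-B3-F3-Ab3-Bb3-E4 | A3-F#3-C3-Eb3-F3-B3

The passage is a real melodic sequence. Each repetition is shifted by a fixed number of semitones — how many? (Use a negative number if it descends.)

-5

Taking 6-note groups, the heads are G4, D4, A3: the pattern moves down a 4th.
G4→D4 is 62 − 67 = -5 semitones.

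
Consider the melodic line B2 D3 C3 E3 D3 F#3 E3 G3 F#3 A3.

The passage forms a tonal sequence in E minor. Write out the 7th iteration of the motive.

A3 C4

With a 2-note motive the entries are B2, C3, D3, E3, F#3, each up a 2nd from the previous.
Carrying on: G3 → A3.
From A3 the diatonic shape gives A3 C4.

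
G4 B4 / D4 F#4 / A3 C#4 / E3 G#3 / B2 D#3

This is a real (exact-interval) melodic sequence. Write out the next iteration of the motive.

Unit = 2 notes; the statements start on G4, D4, A3, E3, B2, moving down a 4th each time.
From F#2 the exact shape gives F#2 A#2.

F#2 A#2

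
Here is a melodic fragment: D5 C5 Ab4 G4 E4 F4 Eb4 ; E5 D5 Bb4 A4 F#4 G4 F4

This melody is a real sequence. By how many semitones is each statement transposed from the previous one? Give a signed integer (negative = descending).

The 7-note cells begin on D5, E5 — each up a 2nd from the last.
D5 to E5 spans +2 semitones.

2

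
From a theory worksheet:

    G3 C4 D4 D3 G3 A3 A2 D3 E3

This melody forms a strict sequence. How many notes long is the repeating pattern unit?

9 notes total. Splitting into 3 groups of 3:
G3 C4 D4 | D3 G3 A3 | A2 D3 E3
Each cell is the previous one down a 4th — so the unit is 3 notes.

3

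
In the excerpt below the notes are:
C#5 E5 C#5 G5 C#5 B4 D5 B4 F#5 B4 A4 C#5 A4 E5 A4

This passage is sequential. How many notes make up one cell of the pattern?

Try groups of 5 (3 cells in 15 notes):
C#5 E5 C#5 G5 C#5 | B4 D5 B4 F#5 B4 | A4 C#5 A4 E5 A4
That's a consistent down a 2nd shift per cell, and no other grouping gives one.

5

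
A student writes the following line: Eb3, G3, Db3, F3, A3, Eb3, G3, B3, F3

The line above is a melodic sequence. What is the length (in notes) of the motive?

3

9 notes total. Splitting into 3 groups of 3:
Eb3 G3 Db3 | F3 A3 Eb3 | G3 B3 F3
Every group is a transposition up a 2nd of the one before; no shorter unit works.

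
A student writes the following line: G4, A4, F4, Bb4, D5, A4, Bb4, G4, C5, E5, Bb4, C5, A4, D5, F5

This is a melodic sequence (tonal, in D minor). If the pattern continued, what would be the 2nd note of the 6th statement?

F5

The unit is 5 notes. Position-2 pitches of the 3 shown cells: A4, Bb4, C5.
Extending up a 2nd: D5 → E5 → F5.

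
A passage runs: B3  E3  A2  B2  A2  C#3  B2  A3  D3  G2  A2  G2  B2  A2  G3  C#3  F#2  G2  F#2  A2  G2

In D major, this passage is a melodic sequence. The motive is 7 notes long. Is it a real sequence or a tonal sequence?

tonal

Every note is diatonic to D major.
Cell 1 has -7 semitones from note 1 to 2, but cell 3 has -6 — the interval quality changes while the contour stays the same, which is the hallmark of a tonal sequence.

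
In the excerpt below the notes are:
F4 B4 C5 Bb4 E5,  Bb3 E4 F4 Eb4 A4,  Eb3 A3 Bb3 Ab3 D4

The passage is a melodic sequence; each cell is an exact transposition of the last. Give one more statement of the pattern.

Ab2 D3 Eb3 Db3 G3

The 5-note cells begin on F4, Bb3, Eb3 — each down a 5th from the last.
Statement 4 starts on Ab2 and keeps the same exact contour: Ab2 D3 Eb3 Db3 G3.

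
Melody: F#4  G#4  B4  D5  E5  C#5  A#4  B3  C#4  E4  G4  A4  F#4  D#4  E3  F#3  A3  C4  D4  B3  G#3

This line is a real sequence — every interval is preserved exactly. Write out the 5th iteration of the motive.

D2 E2 G2 Bb2 C3 A2 F#2

Taking 7-note groups, the heads are F#4, B3, E3: the pattern moves down a 5th.
Carrying on: A2 → D2.
So cell 5 is D2 E2 G2 Bb2 C3 A2 F#2.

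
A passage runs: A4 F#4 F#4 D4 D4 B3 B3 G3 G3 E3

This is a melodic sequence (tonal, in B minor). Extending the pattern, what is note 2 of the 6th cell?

C#3

Grouping in 2s, the 2nd note of each cell is F#4, D4, B3, G3, E3.
One more down a 3rd gives C#3.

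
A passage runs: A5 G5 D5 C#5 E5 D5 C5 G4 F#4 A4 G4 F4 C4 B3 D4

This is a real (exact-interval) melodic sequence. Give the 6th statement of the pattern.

Bb2 Ab2 Eb2 D2 F2

Unit = 5 notes; the statements start on A5, D5, G4, moving down a 5th each time.
Continuing the starts: C4 → F3 → Bb2.
From Bb2 the exact shape gives Bb2 Ab2 Eb2 D2 F2.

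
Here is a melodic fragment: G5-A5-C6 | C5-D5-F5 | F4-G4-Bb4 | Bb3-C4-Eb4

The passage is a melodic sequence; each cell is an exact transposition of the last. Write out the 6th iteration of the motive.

Ab2 Bb2 Db3

Taking 3-note groups, the heads are G5, C5, F4, Bb3: the pattern moves down a 5th.
Continuing the starts: Eb3 → Ab2.
Statement 6 starts on Ab2 and keeps the same exact contour: Ab2 Bb2 Db3.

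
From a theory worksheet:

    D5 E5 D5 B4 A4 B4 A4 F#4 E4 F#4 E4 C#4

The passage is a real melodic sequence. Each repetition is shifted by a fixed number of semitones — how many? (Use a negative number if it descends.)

Taking 4-note groups, the heads are D5, A4, E4: the pattern moves down a 4th.
Counting half-steps from D5 to A4: -5.

-5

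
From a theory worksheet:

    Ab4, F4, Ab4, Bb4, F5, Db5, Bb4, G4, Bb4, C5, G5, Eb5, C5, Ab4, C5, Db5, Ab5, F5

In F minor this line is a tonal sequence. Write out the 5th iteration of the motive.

Eb5 C5 Eb5 F5 C6 Ab5

Taking 6-note groups, the heads are Ab4, Bb4, C5: the pattern moves up a 2nd.
Carrying on: Db5 → Eb5.
So cell 5 is Eb5 C5 Eb5 F5 C6 Ab5.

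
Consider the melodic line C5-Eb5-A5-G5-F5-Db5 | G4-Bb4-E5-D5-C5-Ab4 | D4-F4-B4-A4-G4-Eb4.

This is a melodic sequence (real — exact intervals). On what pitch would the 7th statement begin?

With a 6-note motive the entries are C5, G4, D4, each down a 4th from the previous.
Extending the heads down a 4th: A3 → E3 → B2 → F#2.

F#2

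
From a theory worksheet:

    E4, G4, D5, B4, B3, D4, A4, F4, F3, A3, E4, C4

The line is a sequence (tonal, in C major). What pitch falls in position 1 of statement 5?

Grouping in 4s, the 1st note of each cell is E4, B3, F3.
Extending down a 4th: C3 → G2.

G2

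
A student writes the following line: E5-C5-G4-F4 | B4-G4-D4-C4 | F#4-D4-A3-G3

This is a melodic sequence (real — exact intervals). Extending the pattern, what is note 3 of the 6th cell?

Grouping in 4s, the 3rd note of each cell is G4, D4, A3.
Carrying that down a 4th forward: E3 → B2 → F#2.

F#2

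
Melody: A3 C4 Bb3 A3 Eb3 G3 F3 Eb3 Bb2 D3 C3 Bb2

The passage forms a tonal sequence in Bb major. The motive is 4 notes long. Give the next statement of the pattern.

The 4-note cells begin on A3, Eb3, Bb2 — each down a 4th from the last.
Statement 4 starts on F2 and keeps the same diatonic contour: F2 A2 G2 F2.

F2 A2 G2 F2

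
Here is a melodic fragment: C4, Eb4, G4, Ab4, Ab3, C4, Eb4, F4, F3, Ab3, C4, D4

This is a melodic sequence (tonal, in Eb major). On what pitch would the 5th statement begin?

Taking 4-note groups, the heads are C4, Ab3, F3: the pattern moves down a 3rd.
Continuing: D3 → Bb2. Statement 5 starts on Bb2.

Bb2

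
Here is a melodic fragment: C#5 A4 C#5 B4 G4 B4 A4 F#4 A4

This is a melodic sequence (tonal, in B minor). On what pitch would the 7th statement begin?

Taking 3-note groups, the heads are C#5, B4, A4: the pattern moves down a 2nd.
Continuing: G4 → F#4 → E4 → D4. Statement 7 starts on D4.

D4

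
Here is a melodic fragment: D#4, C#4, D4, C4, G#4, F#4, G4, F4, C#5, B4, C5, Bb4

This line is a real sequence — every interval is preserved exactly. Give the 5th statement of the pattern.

B5 A5 Bb5 Ab5

The 4-note cells begin on D#4, G#4, C#5 — each up a 4th from the last.
Continuing the starts: F#5 → B5.
From B5 the exact shape gives B5 A5 Bb5 Ab5.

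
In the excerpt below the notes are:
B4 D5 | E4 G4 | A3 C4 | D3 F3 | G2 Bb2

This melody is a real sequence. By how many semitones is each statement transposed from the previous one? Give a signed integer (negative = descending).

-7

Taking 2-note groups, the heads are B4, E4, A3, D3, G2: the pattern moves down a 5th.
B4 to E4 spans -7 semitones.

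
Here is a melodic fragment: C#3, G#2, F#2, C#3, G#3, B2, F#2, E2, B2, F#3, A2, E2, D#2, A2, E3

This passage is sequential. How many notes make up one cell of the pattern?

Try groups of 5 (3 cells in 15 notes):
C#3 G#2 F#2 C#3 G#3 | B2 F#2 E2 B2 F#3 | A2 E2 D#2 A2 E3
Every group is a transposition down a 2nd of the one before; no shorter unit works.

5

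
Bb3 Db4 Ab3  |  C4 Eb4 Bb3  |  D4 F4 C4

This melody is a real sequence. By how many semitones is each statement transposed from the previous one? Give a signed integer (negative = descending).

2

Unit = 3 notes; the statements start on Bb3, C4, D4, moving up a 2nd each time.
Bb3 to C4 spans +2 semitones.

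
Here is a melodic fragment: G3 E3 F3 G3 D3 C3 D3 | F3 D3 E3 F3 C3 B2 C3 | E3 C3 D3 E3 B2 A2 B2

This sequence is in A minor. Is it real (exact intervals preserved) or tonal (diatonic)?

tonal

Every note is diatonic to A minor.
Cell 1 has +1 semitones from note 2 to 3, but cell 2 has +2 — the interval quality changes while the contour stays the same, which is the hallmark of a tonal sequence.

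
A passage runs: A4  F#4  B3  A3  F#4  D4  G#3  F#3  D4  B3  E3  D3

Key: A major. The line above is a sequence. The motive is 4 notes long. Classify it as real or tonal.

tonal

Every note is diatonic to A major.
Cell 1 has -3 semitones from note 1 to 2, but cell 2 has -4 — the interval quality changes while the contour stays the same, which is the hallmark of a tonal sequence.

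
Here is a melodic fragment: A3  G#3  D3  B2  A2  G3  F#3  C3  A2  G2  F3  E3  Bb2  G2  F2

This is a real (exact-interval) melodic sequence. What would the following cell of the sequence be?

Unit = 5 notes; the statements start on A3, G3, F3, moving down a 2nd each time.
So cell 4 is Eb3 D3 Ab2 F2 Eb2.

Eb3 D3 Ab2 F2 Eb2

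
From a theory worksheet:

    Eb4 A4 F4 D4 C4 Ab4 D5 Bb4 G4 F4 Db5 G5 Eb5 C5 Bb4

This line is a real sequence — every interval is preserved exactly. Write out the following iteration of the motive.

Gb5 C6 Ab5 F5 Eb5

With a 5-note motive the entries are Eb4, Ab4, Db5, each up a 4th from the previous.
From Gb5 the exact shape gives Gb5 C6 Ab5 F5 Eb5.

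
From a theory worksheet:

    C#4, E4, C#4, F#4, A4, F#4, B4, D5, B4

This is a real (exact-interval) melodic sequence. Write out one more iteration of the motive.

The 3-note cells begin on C#4, F#4, B4 — each up a 4th from the last.
So cell 4 is E5 G5 E5.

E5 G5 E5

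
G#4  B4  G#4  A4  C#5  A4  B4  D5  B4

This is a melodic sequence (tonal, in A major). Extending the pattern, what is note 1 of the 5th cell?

Grouping in 3s, the 1st note of each cell is G#4, A4, B4.
Extending up a 2nd: C#5 → D5.

D5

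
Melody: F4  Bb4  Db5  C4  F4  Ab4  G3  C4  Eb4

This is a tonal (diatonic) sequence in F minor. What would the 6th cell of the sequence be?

Eb2 Ab2 C3

With a 3-note motive the entries are F4, C4, G3, each down a 4th from the previous.
Carrying on: Db3 → Ab2 → Eb2.
From Eb2 the diatonic shape gives Eb2 Ab2 C3.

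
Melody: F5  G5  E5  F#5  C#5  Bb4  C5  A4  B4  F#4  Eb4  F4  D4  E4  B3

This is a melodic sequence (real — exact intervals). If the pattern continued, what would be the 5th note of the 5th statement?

A2

With 5-note cells, note 5 of each statement runs C#5, F#4, B3.
Each moves down a 5th. Continuing: E3 → A2.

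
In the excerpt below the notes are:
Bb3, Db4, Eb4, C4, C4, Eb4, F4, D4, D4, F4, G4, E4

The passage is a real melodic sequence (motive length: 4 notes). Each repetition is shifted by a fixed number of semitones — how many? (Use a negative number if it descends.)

Unit = 4 notes; the statements start on Bb3, C4, D4, moving up a 2nd each time.
Bb3 to C4 spans +2 semitones.

2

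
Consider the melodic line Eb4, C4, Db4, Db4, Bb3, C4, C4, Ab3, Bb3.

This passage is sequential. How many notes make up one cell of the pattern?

There are 9 notes; a 3-note unit gives 3 cells:
Eb4 C4 Db4 | Db4 Bb3 C4 | C4 Ab3 Bb3
Each cell is the previous one down a 2nd — so the unit is 3 notes.

3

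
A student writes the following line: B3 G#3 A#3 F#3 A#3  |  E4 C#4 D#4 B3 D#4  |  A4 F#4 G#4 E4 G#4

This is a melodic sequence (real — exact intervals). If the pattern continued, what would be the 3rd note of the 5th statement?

The unit is 5 notes. Position-3 pitches of the 3 shown cells: A#3, D#4, G#4.
Each moves up a 4th. Continuing: C#5 → F#5.

F#5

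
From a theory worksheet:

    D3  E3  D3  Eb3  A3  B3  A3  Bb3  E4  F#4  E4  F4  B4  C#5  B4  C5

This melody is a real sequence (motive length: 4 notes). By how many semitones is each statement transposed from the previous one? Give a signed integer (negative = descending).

With a 4-note motive the entries are D3, A3, E4, B4, each up a 5th from the previous.
Counting half-steps from D3 to A3: 7.

7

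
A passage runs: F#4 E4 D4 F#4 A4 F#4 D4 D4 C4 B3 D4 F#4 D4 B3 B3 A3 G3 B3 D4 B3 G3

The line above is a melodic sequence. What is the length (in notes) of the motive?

Try groups of 7 (3 cells in 21 notes):
F#4 E4 D4 F#4 A4 F#4 D4 | D4 C4 B3 D4 F#4 D4 B3 | B3 A3 G3 B3 D4 B3 G3
Every group is a transposition down a 3rd of the one before; no shorter unit works.

7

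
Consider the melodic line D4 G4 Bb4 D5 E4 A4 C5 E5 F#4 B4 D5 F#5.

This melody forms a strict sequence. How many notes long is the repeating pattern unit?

4

12 notes total. Splitting into 3 groups of 4:
D4 G4 Bb4 D5 | E4 A4 C5 E5 | F#4 B4 D5 F#5
Each cell is the previous one up a 2nd — so the unit is 4 notes.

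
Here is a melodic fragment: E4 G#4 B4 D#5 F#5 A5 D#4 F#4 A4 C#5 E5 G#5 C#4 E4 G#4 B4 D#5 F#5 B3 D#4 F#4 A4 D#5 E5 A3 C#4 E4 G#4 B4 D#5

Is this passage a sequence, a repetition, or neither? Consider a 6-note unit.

Note 5 of cell 4 is D#5; if this were a sequence it would be C#5. No unit length gives a consistent transposition pattern.

neither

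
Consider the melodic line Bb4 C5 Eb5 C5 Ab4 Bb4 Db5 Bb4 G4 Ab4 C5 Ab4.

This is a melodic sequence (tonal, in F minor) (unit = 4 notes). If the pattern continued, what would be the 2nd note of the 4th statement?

The unit is 4 notes. Position-2 pitches of the 3 shown cells: C5, Bb4, Ab4.
Each moves down a 2nd; the next is G4.

G4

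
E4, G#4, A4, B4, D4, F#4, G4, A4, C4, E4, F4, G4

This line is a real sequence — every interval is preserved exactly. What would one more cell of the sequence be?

With a 4-note motive the entries are E4, D4, C4, each down a 2nd from the previous.
Statement 4 starts on Bb3 and keeps the same exact contour: Bb3 D4 Eb4 F4.

Bb3 D4 Eb4 F4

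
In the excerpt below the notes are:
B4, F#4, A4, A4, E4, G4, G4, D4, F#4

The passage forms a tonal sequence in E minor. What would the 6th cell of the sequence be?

D4 A3 C4

The 3-note cells begin on B4, A4, G4 — each down a 2nd from the last.
Continuing the starts: F#4 → E4 → D4.
So cell 6 is D4 A3 C4.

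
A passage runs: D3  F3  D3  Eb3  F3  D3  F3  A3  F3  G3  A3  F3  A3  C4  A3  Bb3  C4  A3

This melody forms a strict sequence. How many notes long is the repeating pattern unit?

Try groups of 6 (3 cells in 18 notes):
D3 F3 D3 Eb3 F3 D3 | F3 A3 F3 G3 A3 F3 | A3 C4 A3 Bb3 C4 A3
That's a consistent up a 3rd shift per cell, and no other grouping gives one.

6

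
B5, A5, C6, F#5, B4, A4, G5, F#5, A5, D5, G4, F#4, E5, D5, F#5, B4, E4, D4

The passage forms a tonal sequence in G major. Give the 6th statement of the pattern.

F#4 E4 G4 C4 F#3 E3

With a 6-note motive the entries are B5, G5, E5, each down a 3rd from the previous.
Continuing the starts: C5 → A4 → F#4.
From F#4 the diatonic shape gives F#4 E4 G4 C4 F#3 E3.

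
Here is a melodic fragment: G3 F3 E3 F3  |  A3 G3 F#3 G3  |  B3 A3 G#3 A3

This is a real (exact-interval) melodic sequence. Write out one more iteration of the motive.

C#4 B3 A#3 B3

Taking 4-note groups, the heads are G3, A3, B3: the pattern moves up a 2nd.
Statement 4 starts on C#4 and keeps the same exact contour: C#4 B3 A#3 B3.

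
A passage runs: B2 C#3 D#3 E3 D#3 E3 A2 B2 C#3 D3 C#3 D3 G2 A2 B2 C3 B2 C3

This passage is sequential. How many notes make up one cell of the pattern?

18 notes total. Splitting into 3 groups of 6:
B2 C#3 D#3 E3 D#3 E3 | A2 B2 C#3 D3 C#3 D3 | G2 A2 B2 C3 B2 C3
Every group is a transposition down a 2nd of the one before; no shorter unit works.

6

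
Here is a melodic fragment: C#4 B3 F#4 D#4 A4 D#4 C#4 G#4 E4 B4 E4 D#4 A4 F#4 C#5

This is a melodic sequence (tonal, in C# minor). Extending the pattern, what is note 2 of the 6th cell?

Grouping in 5s, the 2nd note of each cell is B3, C#4, D#4.
Each moves up a 2nd. Continuing: E4 → F#4 → G#4.

G#4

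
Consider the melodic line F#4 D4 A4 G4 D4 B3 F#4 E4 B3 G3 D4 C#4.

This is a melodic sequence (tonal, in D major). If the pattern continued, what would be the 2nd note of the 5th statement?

The unit is 4 notes. Position-2 pitches of the 3 shown cells: D4, B3, G3.
Extending down a 3rd: E3 → C#3.

C#3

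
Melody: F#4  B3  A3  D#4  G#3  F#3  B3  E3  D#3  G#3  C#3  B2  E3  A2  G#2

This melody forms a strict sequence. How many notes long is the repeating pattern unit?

There are 15 notes; a 3-note unit gives 5 cells:
F#4 B3 A3 | D#4 G#3 F#3 | B3 E3 D#3 | G#3 C#3 B2 | E3 A2 G#2
That's a consistent down a 3rd shift per cell, and no other grouping gives one.

3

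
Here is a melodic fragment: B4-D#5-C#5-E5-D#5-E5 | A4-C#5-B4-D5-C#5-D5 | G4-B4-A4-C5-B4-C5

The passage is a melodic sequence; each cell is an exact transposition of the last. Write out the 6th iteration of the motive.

Taking 6-note groups, the heads are B4, A4, G4: the pattern moves down a 2nd.
Carrying on: F4 → Eb4 → Db4.
Statement 6 starts on Db4 and keeps the same exact contour: Db4 F4 Eb4 Gb4 F4 Gb4.

Db4 F4 Eb4 Gb4 F4 Gb4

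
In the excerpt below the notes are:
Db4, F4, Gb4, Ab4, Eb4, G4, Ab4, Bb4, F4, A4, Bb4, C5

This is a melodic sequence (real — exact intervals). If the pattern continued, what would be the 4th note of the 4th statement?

The unit is 4 notes. Position-4 pitches of the 3 shown cells: Ab4, Bb4, C5.
One more up a 2nd gives D5.

D5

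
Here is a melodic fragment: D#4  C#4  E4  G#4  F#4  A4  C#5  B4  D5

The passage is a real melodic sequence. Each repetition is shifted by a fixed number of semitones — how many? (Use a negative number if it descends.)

Unit = 3 notes; the statements start on D#4, G#4, C#5, moving up a 4th each time.
D#4 to G#4 spans +5 semitones.

5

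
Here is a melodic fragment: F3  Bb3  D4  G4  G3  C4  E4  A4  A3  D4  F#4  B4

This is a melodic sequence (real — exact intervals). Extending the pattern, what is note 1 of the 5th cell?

The unit is 4 notes. Position-1 pitches of the 3 shown cells: F3, G3, A3.
Each moves up a 2nd. Continuing: B3 → C#4.

C#4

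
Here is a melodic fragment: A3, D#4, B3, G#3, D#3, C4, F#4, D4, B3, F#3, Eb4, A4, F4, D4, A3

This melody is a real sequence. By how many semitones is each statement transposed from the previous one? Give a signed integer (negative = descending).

3

Taking 5-note groups, the heads are A3, C4, Eb4: the pattern moves up a 3rd.
A3 to C4 spans +3 semitones.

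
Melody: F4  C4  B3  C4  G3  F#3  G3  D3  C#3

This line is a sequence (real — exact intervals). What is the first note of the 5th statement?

With a 3-note motive the entries are F4, C4, G3, each down a 4th from the previous.
Extending the heads down a 4th: D3 → A2.

A2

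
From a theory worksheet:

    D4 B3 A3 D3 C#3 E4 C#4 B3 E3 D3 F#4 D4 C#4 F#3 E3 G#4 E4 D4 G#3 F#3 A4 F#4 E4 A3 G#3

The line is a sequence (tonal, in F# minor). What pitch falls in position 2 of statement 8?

B4

With 5-note cells, note 2 of each statement runs B3, C#4, D4, E4, F#4.
Each moves up a 2nd. Continuing: G#4 → A4 → B4.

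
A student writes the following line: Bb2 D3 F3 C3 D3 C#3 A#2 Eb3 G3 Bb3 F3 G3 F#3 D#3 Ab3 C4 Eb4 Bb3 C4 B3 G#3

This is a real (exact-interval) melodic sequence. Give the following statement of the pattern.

With a 7-note motive the entries are Bb2, Eb3, Ab3, each up a 4th from the previous.
So cell 4 is Db4 F4 Ab4 Eb4 F4 E4 C#4.

Db4 F4 Ab4 Eb4 F4 E4 C#4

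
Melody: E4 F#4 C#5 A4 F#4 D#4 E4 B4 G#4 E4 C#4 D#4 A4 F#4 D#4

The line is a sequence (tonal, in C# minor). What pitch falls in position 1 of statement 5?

A3

The unit is 5 notes. Position-1 pitches of the 3 shown cells: E4, D#4, C#4.
Extending down a 2nd: B3 → A3.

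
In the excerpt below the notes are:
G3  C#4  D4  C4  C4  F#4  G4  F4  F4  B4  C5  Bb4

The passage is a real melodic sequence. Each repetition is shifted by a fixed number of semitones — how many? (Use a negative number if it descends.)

The 4-note cells begin on G3, C4, F4 — each up a 4th from the last.
Counting half-steps from G3 to C4: 5.

5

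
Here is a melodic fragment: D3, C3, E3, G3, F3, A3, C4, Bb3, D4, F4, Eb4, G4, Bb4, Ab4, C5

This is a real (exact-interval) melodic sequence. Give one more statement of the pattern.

Taking 3-note groups, the heads are D3, G3, C4, F4, Bb4: the pattern moves up a 4th.
So cell 6 is Eb5 Db5 F5.

Eb5 Db5 F5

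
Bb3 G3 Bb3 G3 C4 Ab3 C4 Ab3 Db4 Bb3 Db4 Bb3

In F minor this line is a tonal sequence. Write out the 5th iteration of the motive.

Taking 4-note groups, the heads are Bb3, C4, Db4: the pattern moves up a 2nd.
Extending up a 2nd: Eb4 → F4.
So cell 5 is F4 Db4 F4 Db4.

F4 Db4 F4 Db4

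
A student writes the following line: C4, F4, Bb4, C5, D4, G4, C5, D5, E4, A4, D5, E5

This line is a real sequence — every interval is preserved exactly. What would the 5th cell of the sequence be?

Taking 4-note groups, the heads are C4, D4, E4: the pattern moves up a 2nd.
Carrying on: F#4 → G#4.
So cell 5 is G#4 C#5 F#5 G#5.

G#4 C#5 F#5 G#5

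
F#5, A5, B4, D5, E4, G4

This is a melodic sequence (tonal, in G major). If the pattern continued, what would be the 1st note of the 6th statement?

G2

With 2-note cells, note 1 of each statement runs F#5, B4, E4.
Carrying that down a 5th forward: A3 → D3 → G2.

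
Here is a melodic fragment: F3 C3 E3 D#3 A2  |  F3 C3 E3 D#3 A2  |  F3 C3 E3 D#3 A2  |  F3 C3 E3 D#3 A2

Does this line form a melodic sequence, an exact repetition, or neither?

Each 5-note cell is identical (F3 C3 E3 D#3 A2), restated at the same pitch.

repetition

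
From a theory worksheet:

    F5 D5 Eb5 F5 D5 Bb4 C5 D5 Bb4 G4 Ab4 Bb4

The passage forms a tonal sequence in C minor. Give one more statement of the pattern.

The 4-note cells begin on F5, D5, Bb4 — each down a 3rd from the last.
Statement 4 starts on G4 and keeps the same diatonic contour: G4 Eb4 F4 G4.

G4 Eb4 F4 G4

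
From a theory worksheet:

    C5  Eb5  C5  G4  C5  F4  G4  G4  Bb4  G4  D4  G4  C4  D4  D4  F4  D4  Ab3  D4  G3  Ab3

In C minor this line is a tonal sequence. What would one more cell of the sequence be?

Ab3 C4 Ab3 Eb3 Ab3 D3 Eb3

Unit = 7 notes; the statements start on C5, G4, D4, moving down a 4th each time.
Statement 4 starts on Ab3 and keeps the same diatonic contour: Ab3 C4 Ab3 Eb3 Ab3 D3 Eb3.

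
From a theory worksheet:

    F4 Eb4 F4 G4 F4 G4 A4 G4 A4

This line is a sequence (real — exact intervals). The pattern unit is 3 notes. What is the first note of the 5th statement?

C#5

The 3-note cells begin on F4, G4, A4 — each up a 2nd from the last.
Extending the heads up a 2nd: B4 → C#5.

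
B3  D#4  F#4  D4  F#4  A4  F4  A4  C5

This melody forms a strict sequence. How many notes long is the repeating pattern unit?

Try groups of 3 (3 cells in 9 notes):
B3 D#4 F#4 | D4 F#4 A4 | F4 A4 C5
That's a consistent up a 3rd shift per cell, and no other grouping gives one.

3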